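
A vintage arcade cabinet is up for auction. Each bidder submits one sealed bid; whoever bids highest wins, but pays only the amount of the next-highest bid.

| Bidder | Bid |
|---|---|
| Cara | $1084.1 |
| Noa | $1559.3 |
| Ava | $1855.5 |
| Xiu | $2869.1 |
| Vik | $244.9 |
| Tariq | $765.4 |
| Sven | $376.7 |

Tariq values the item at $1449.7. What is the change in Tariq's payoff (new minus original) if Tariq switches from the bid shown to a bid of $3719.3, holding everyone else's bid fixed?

The highest bid among the other bidders is $2869.1; Tariq's bid doesn't change that.
Original bid $765.4: Tariq is not highest (top rival bid is $2869.1); payoff $0.
Alternative bid $3719.3: Tariq is highest, pays the top rival bid $2869.1; payoff $1449.7 − $2869.1 = −$1419.4.
Change in payoff = −$1419.4 − ($0) = −$1419.4.

−$1419.4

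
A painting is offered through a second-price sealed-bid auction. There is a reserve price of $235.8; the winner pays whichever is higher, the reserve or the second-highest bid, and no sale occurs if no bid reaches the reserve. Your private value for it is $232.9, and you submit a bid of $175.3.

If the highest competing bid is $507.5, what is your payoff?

Your bid $175.3 is below the highest competing bid $507.5, so you lose. Payoff $0.

$0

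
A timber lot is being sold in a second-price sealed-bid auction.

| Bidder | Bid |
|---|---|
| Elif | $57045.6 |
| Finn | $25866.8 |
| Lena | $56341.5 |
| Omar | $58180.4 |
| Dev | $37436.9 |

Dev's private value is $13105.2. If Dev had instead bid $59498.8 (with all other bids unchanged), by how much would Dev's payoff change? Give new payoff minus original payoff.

−$45075.2

The highest bid among the other bidders is $58180.4; Dev's bid doesn't change that.
Original bid $37436.9: Dev is not highest (top rival bid is $58180.4); payoff $0.
Alternative bid $59498.8: Dev is highest, pays the top rival bid $58180.4; payoff $13105.2 − $58180.4 = −$45075.2.
Change in payoff = −$45075.2 − ($0) = −$45075.2.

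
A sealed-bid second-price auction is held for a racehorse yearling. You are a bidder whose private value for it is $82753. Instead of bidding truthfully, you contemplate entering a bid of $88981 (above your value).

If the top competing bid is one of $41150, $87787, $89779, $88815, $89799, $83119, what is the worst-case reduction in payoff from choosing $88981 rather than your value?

$6062

$41150: same outcome either way → loss $0.
$87787: truthful gives $0, deviation gives −$5034 → loss $5034.
$89779: same outcome either way → loss $0.
$88815: truthful gives $0, deviation gives −$6062 → loss $6062.
$89799: same outcome either way → loss $0.
$83119: truthful gives $0, deviation gives −$366 → loss $366.
Maximum loss: $6062.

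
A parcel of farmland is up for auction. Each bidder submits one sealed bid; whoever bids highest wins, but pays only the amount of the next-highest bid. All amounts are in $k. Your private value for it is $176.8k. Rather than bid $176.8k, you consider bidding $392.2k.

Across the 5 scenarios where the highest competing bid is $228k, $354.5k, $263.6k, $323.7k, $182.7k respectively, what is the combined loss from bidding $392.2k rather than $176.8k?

The deviation costs you only when the competing bid falls strictly between $176.8k and $392.2k; elsewhere both bids give the same outcome.
$228k: truthful payoff $0k, deviation payoff −$51.2k → loss $51.2k.
$354.5k: truthful payoff $0k, deviation payoff −$177.7k → loss $177.7k.
$263.6k: truthful payoff $0k, deviation payoff −$86.8k → loss $86.8k.
$323.7k: truthful payoff $0k, deviation payoff −$146.9k → loss $146.9k.
$182.7k: truthful payoff $0k, deviation payoff −$5.9k → loss $5.9k.
Total loss = $51.2k + $177.7k + $86.8k + $146.9k + $5.9k = $468.5k.

$468.5k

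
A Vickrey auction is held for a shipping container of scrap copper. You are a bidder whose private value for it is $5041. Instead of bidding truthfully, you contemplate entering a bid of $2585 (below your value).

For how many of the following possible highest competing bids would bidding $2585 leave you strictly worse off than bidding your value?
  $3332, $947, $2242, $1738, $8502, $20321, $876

The deviation hurts exactly when the highest competing bid lies strictly between $2585 and $5041 — underbidding then forfeits a profitable win.
$3332: inside the interval → strictly worse (loss $1709).
$947: below both → same outcome either way.
$2242: below both → same outcome either way.
$1738: below both → same outcome either way.
$8502: above both → same outcome either way.
$20321: above both → same outcome either way.
$876: below both → same outcome either way.
Count: 1.

1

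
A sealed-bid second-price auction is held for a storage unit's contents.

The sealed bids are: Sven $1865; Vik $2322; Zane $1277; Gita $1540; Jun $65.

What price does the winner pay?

$1865

Highest bid: Vik at $2322, so Vik wins.
Second-highest bid: Sven at $1865 — that is the price the winner pays.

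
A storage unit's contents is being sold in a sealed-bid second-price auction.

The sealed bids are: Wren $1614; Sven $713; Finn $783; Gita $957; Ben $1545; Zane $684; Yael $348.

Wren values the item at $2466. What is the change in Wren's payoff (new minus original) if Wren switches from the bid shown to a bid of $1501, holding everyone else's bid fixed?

−$921

The highest bid among the other bidders is $1545; Wren's bid doesn't change that.
Original bid $1614: Wren is highest, pays the top rival bid $1545; payoff $2466 − $1545 = $921.
Alternative bid $1501: Wren is not highest (top rival bid is $1545); payoff $0.
Change in payoff = $0 − ($921) = −$921.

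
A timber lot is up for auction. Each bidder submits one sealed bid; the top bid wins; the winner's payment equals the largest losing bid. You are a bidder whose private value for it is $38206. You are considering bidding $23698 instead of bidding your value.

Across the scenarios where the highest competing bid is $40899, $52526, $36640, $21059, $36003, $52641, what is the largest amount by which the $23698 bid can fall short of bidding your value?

$2203

$40899: same outcome either way → loss $0.
$52526: same outcome either way → loss $0.
$36640: truthful gives $1566, deviation gives $0 → loss $1566.
$21059: same outcome either way → loss $0.
$36003: truthful gives $2203, deviation gives $0 → loss $2203.
$52641: same outcome either way → loss $0.
Maximum loss: $2203.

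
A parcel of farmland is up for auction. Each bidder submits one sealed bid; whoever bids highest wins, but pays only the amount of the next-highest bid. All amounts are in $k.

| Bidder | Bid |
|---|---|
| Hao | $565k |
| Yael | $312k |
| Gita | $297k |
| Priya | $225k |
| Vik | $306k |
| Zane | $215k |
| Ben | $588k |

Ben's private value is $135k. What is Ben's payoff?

Highest bid: Ben at $588k, so Ben wins.
Second-highest bid: Hao at $565k — that is the price the winner pays.
Ben's payoff = value − price = $135k − $565k = −$430k.

−$430k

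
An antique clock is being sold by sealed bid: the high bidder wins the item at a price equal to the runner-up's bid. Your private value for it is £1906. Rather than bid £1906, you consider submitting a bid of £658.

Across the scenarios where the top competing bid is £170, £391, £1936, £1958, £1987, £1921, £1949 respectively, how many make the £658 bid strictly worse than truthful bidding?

0

The deviation hurts exactly when the highest competing bid lies strictly between £658 and £1906 — underbidding then forfeits a profitable win.
£170: below both → same outcome either way.
£391: below both → same outcome either way.
£1936: above both → same outcome either way.
£1958: above both → same outcome either way.
£1987: above both → same outcome either way.
£1921: above both → same outcome either way.
£1949: above both → same outcome either way.
Count: 0.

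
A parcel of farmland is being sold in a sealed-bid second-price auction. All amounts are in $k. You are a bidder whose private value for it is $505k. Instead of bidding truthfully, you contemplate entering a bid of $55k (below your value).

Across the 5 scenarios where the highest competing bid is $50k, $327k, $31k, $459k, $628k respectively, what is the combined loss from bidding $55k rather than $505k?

The deviation costs you only when the competing bid falls strictly between $55k and $505k; elsewhere both bids give the same outcome.
$50k: outcomes coincide → loss $0k.
$327k: truthful payoff $178k, deviation payoff $0k → loss $178k.
$31k: outcomes coincide → loss $0k.
$459k: truthful payoff $46k, deviation payoff $0k → loss $46k.
$628k: outcomes coincide → loss $0k.
Total loss = $178k + $46k = $224k.

$224k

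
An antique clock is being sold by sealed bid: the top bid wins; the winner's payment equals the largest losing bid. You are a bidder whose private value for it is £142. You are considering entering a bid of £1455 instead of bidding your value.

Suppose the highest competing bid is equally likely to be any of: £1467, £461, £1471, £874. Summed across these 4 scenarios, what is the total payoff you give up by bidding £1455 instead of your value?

The deviation costs you only when the competing bid falls strictly between £142 and £1455; elsewhere both bids give the same outcome.
£1467: outcomes coincide → loss £0.
£461: truthful payoff £0, deviation payoff −£319 → loss £319.
£1471: outcomes coincide → loss £0.
£874: truthful payoff £0, deviation payoff −£732 → loss £732.
Total loss = £319 + £732 = £1051.
In a second-price auction your bid sets only whether you win, not what you pay, so bidding your true value is weakly dominant.

£1051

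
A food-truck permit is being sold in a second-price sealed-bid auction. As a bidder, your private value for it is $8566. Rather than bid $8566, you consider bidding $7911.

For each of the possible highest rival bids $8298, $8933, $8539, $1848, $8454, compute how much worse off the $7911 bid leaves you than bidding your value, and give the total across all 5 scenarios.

$407

The deviation costs you only when the competing bid falls strictly between $7911 and $8566; elsewhere both bids give the same outcome.
$8298: truthful payoff $268, deviation payoff $0 → loss $268.
$8933: outcomes coincide → loss $0.
$8539: truthful payoff $27, deviation payoff $0 → loss $27.
$1848: outcomes coincide → loss $0.
$8454: truthful payoff $112, deviation payoff $0 → loss $112.
Total loss = $268 + $27 + $112 = $407.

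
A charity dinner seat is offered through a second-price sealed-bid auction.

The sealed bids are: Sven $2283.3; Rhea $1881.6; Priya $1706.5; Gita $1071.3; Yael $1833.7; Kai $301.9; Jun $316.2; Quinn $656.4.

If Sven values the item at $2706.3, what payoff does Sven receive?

$824.7

Highest bid: Sven at $2283.3, so Sven wins.
Second-highest bid: Rhea at $1881.6 — that is the price the winner pays.
Sven's payoff = value − price = $2706.3 − $1881.6 = $824.7.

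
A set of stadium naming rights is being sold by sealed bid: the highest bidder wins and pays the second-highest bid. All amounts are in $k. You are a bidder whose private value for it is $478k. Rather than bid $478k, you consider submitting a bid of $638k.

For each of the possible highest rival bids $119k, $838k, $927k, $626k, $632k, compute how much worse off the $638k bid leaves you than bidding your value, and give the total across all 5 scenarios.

The deviation costs you only when the competing bid falls strictly between $478k and $638k; elsewhere both bids give the same outcome.
$119k: outcomes coincide → loss $0k.
$838k: outcomes coincide → loss $0k.
$927k: outcomes coincide → loss $0k.
$626k: truthful payoff $0k, deviation payoff −$148k → loss $148k.
$632k: truthful payoff $0k, deviation payoff −$154k → loss $154k.
Total loss = $148k + $154k = $302k.
Because the price is fixed by the runner-up's bid, deviating from your value can only change a good outcome into a bad one — never the reverse.

$302k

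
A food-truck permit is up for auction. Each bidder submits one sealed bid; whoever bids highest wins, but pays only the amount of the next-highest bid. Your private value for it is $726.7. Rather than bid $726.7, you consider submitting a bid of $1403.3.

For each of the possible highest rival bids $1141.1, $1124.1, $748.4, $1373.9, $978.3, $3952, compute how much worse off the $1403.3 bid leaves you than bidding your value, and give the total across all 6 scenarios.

The deviation costs you only when the competing bid falls strictly between $726.7 and $1403.3; elsewhere both bids give the same outcome.
$1141.1: truthful payoff $0, deviation payoff −$414.4 → loss $414.4.
$1124.1: truthful payoff $0, deviation payoff −$397.4 → loss $397.4.
$748.4: truthful payoff $0, deviation payoff −$21.7 → loss $21.7.
$1373.9: truthful payoff $0, deviation payoff −$647.2 → loss $647.2.
$978.3: truthful payoff $0, deviation payoff −$251.6 → loss $251.6.
$3952: outcomes coincide → loss $0.
Total loss = $414.4 + $397.4 + $21.7 + $647.2 + $251.6 = $1732.3.
Because the price is fixed by the runner-up's bid, deviating from your value can only change a good outcome into a bad one — never the reverse.

$1732.3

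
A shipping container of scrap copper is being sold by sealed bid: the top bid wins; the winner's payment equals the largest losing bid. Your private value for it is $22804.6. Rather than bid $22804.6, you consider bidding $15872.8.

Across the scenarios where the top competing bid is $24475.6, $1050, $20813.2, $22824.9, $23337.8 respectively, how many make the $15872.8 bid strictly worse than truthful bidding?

1

The deviation hurts exactly when the highest competing bid lies strictly between $15872.8 and $22804.6 — underbidding then forfeits a profitable win.
$24475.6: above both → same outcome either way.
$1050: below both → same outcome either way.
$20813.2: inside the interval → strictly worse (loss $1991.4).
$22824.9: above both → same outcome either way.
$23337.8: above both → same outcome either way.
Count: 1.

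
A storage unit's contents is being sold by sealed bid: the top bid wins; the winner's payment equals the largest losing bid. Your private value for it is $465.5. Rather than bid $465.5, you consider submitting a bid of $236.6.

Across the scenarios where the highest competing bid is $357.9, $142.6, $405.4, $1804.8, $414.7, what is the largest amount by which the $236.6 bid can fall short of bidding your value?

$357.9: truthful gives $107.6, deviation gives $0 → loss $107.6.
$142.6: same outcome either way → loss $0.
$405.4: truthful gives $60.1, deviation gives $0 → loss $60.1.
$1804.8: same outcome either way → loss $0.
$414.7: truthful gives $50.8, deviation gives $0 → loss $50.8.
Maximum loss: $107.6.

$107.6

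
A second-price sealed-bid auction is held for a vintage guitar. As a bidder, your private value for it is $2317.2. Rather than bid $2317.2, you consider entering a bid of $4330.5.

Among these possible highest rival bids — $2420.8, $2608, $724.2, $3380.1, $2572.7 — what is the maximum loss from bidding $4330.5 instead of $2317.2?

$2420.8: truthful gives $0, deviation gives −$103.6 → loss $103.6.
$2608: truthful gives $0, deviation gives −$290.8 → loss $290.8.
$724.2: same outcome either way → loss $0.
$3380.1: truthful gives $0, deviation gives −$1062.9 → loss $1062.9.
$2572.7: truthful gives $0, deviation gives −$255.5 → loss $255.5.
Maximum loss: $1062.9.

$1062.9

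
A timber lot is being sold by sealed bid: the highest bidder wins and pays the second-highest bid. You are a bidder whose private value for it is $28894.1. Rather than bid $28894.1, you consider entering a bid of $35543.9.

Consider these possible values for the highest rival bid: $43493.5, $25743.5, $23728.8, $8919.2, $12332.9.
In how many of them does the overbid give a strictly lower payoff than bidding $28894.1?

The deviation hurts exactly when the highest competing bid lies strictly between $28894.1 and $35543.9 — overbidding then wins at a price above your value.
$43493.5: above both → same outcome either way.
$25743.5: below both → same outcome either way.
$23728.8: below both → same outcome either way.
$8919.2: below both → same outcome either way.
$12332.9: below both → same outcome either way.
Count: 0.

0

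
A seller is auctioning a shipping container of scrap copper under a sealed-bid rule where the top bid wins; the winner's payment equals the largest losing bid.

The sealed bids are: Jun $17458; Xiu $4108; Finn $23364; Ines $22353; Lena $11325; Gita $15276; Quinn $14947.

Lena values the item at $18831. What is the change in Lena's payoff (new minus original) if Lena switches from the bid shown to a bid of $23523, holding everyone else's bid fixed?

The highest bid among the other bidders is $23364; Lena's bid doesn't change that.
Original bid $11325: Lena is not highest (top rival bid is $23364); payoff $0.
Alternative bid $23523: Lena is highest, pays the top rival bid $23364; payoff $18831 − $23364 = −$4533.
Change in payoff = −$4533 − ($0) = −$4533.

−$4533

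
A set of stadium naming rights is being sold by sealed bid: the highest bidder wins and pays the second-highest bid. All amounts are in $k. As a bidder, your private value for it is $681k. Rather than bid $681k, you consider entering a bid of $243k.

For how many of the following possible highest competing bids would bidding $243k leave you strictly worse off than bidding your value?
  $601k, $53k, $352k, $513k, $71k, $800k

3

The deviation hurts exactly when the highest competing bid lies strictly between $243k and $681k — underbidding then forfeits a profitable win.
$601k: inside the interval → strictly worse (loss $80k).
$53k: below both → same outcome either way.
$352k: inside the interval → strictly worse (loss $329k).
$513k: inside the interval → strictly worse (loss $168k).
$71k: below both → same outcome either way.
$800k: above both → same outcome either way.
Count: 3.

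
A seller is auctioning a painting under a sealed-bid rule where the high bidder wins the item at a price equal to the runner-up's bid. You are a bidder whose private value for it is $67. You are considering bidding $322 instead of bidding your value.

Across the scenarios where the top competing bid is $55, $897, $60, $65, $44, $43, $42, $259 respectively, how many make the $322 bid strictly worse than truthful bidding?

1

The deviation hurts exactly when the highest competing bid lies strictly between $67 and $322 — overbidding then wins at a price above your value.
$55: below both → same outcome either way.
$897: above both → same outcome either way.
$60: below both → same outcome either way.
$65: below both → same outcome either way.
$44: below both → same outcome either way.
$43: below both → same outcome either way.
$42: below both → same outcome either way.
$259: inside the interval → strictly worse (loss $192).
Count: 1.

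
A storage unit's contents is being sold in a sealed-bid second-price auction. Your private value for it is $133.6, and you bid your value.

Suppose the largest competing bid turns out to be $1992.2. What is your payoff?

Your bid $133.6 is below the highest competing bid $1992.2, so you lose.
A losing bidder pays nothing and receives nothing: payoff = $0.

$0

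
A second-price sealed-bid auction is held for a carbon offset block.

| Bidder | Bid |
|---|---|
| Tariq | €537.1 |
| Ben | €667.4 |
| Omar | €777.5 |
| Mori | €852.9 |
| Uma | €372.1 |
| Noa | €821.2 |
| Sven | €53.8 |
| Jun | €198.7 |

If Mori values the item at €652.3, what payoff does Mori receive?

Highest bid: Mori at €852.9, so Mori wins.
Second-highest bid: Noa at €821.2 — that is the price the winner pays.
Mori's payoff = value − price = €652.3 − €821.2 = −€168.9.

−€168.9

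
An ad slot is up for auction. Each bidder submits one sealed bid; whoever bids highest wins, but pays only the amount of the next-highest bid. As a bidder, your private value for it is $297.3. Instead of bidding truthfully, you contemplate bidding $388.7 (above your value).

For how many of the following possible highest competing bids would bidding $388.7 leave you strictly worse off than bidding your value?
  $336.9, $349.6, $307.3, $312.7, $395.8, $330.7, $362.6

The deviation hurts exactly when the highest competing bid lies strictly between $297.3 and $388.7 — overbidding then wins at a price above your value.
$336.9: inside the interval → strictly worse (loss $39.6).
$349.6: inside the interval → strictly worse (loss $52.3).
$307.3: inside the interval → strictly worse (loss $10).
$312.7: inside the interval → strictly worse (loss $15.4).
$395.8: above both → same outcome either way.
$330.7: inside the interval → strictly worse (loss $33.4).
$362.6: inside the interval → strictly worse (loss $65.3).
Count: 6.

6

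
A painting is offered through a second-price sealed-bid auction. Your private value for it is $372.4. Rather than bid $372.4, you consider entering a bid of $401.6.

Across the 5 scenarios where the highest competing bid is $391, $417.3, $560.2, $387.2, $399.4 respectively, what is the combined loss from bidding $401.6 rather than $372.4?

$60.4

The deviation costs you only when the competing bid falls strictly between $372.4 and $401.6; elsewhere both bids give the same outcome.
$391: truthful payoff $0, deviation payoff −$18.6 → loss $18.6.
$417.3: outcomes coincide → loss $0.
$560.2: outcomes coincide → loss $0.
$387.2: truthful payoff $0, deviation payoff −$14.8 → loss $14.8.
$399.4: truthful payoff $0, deviation payoff −$27 → loss $27.
Total loss = $18.6 + $14.8 + $27 = $60.4.
Truthful bidding weakly dominates here: raising your bid can only win items priced above your value, and lowering it can only forfeit items priced below.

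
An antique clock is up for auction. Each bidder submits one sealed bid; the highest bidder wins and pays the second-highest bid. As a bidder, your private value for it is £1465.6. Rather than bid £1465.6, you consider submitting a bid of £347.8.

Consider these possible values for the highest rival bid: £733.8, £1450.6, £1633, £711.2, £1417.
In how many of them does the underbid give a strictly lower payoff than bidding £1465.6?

The deviation hurts exactly when the highest competing bid lies strictly between £347.8 and £1465.6 — underbidding then forfeits a profitable win.
£733.8: inside the interval → strictly worse (loss £731.8).
£1450.6: inside the interval → strictly worse (loss £15).
£1633: above both → same outcome either way.
£711.2: inside the interval → strictly worse (loss £754.4).
£1417: inside the interval → strictly worse (loss £48.6).
Count: 4.

4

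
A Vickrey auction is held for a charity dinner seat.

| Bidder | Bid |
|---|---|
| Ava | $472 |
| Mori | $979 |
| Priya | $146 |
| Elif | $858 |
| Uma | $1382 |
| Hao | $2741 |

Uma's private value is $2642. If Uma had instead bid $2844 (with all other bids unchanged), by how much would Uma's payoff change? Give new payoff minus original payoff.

The highest bid among the other bidders is $2741; Uma's bid doesn't change that.
Original bid $1382: Uma is not highest (top rival bid is $2741); payoff $0.
Alternative bid $2844: Uma is highest, pays the top rival bid $2741; payoff $2642 − $2741 = −$99.
Change in payoff = −$99 − ($0) = −$99.

−$99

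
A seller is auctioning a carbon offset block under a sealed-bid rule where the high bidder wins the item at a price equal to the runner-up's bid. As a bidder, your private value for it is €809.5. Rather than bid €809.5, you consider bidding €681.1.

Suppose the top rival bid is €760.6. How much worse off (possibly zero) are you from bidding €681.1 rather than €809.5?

Bidding your value €809.5: you win (since €809.5 > €760.6) and pay €760.6. Payoff €48.9.
Bidding €681.1: you lose. Payoff €0.
The competing bid €760.6 lies between your shaded bid and your value, so underbidding forfeits an item you could have won at a profitable price.
Loss from deviating = €48.9 − (€0) = €48.9.

€48.9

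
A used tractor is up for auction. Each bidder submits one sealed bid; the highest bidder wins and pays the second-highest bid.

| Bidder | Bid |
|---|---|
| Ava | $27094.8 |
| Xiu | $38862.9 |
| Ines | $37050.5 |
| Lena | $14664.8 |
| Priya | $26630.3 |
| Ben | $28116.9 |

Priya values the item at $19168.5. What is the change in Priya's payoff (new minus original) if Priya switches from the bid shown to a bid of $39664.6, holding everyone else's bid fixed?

The highest bid among the other bidders is $38862.9; Priya's bid doesn't change that.
Original bid $26630.3: Priya is not highest (top rival bid is $38862.9); payoff $0.
Alternative bid $39664.6: Priya is highest, pays the top rival bid $38862.9; payoff $19168.5 − $38862.9 = −$19694.4.
Change in payoff = −$19694.4 − ($0) = −$19694.4.

−$19694.4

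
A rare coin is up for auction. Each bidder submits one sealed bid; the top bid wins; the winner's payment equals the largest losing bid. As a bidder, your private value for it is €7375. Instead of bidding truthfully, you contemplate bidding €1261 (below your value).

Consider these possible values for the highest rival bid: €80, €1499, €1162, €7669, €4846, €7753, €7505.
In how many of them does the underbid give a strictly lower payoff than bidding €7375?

The deviation hurts exactly when the highest competing bid lies strictly between €1261 and €7375 — underbidding then forfeits a profitable win.
€80: below both → same outcome either way.
€1499: inside the interval → strictly worse (loss €5876).
€1162: below both → same outcome either way.
€7669: above both → same outcome either way.
€4846: inside the interval → strictly worse (loss €2529).
€7753: above both → same outcome either way.
€7505: above both → same outcome either way.
Count: 2.

2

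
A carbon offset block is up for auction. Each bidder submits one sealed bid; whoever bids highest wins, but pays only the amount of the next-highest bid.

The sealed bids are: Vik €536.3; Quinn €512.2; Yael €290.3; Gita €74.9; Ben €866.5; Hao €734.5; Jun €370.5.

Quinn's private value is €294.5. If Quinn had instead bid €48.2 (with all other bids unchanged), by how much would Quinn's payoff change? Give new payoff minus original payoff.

The highest bid among the other bidders is €866.5; Quinn's bid doesn't change that.
Original bid €512.2: Quinn is not highest (top rival bid is €866.5); payoff €0.
Alternative bid €48.2: Quinn is not highest (top rival bid is €866.5); payoff €0.
Change in payoff = €0 − (€0) = €0.

€0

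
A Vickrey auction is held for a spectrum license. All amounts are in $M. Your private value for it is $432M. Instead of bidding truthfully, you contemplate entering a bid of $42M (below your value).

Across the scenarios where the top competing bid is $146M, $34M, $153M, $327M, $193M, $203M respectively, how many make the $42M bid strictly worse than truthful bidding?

The deviation hurts exactly when the highest competing bid lies strictly between $42M and $432M — underbidding then forfeits a profitable win.
$146M: inside the interval → strictly worse (loss $286M).
$34M: below both → same outcome either way.
$153M: inside the interval → strictly worse (loss $279M).
$327M: inside the interval → strictly worse (loss $105M).
$193M: inside the interval → strictly worse (loss $239M).
$203M: inside the interval → strictly worse (loss $229M).
Count: 5.

5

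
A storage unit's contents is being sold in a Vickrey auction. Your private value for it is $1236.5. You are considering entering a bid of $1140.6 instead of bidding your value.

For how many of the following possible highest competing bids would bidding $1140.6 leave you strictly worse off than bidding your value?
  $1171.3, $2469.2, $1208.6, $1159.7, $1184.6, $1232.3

The deviation hurts exactly when the highest competing bid lies strictly between $1140.6 and $1236.5 — underbidding then forfeits a profitable win.
$1171.3: inside the interval → strictly worse (loss $65.2).
$2469.2: above both → same outcome either way.
$1208.6: inside the interval → strictly worse (loss $27.9).
$1159.7: inside the interval → strictly worse (loss $76.8).
$1184.6: inside the interval → strictly worse (loss $51.9).
$1232.3: inside the interval → strictly worse (loss $4.2).
Count: 5.

5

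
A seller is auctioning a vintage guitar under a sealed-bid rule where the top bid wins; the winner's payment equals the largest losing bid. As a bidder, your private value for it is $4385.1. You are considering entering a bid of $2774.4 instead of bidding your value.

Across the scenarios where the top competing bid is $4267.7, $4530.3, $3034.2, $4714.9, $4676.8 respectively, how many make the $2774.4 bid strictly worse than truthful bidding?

The deviation hurts exactly when the highest competing bid lies strictly between $2774.4 and $4385.1 — underbidding then forfeits a profitable win.
$4267.7: inside the interval → strictly worse (loss $117.4).
$4530.3: above both → same outcome either way.
$3034.2: inside the interval → strictly worse (loss $1350.9).
$4714.9: above both → same outcome either way.
$4676.8: above both → same outcome either way.
Count: 2.

2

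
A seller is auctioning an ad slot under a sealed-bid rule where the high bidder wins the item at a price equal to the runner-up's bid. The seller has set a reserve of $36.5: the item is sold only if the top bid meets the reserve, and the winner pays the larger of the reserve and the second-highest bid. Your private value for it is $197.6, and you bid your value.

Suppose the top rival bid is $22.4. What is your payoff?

Your bid $197.6 is the highest and exceeds the reserve.
Price = max(second-highest bid, reserve) = max($22.4, $36.5) = $36.5.
Payoff = $197.6 − $36.5 = $161.1.

$161.1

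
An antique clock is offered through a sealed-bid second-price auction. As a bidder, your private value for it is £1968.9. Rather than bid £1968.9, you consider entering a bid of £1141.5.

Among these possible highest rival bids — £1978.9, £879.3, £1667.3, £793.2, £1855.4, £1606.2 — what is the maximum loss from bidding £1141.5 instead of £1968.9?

£1978.9: same outcome either way → loss £0.
£879.3: same outcome either way → loss £0.
£1667.3: truthful gives £301.6, deviation gives £0 → loss £301.6.
£793.2: same outcome either way → loss £0.
£1855.4: truthful gives £113.5, deviation gives £0 → loss £113.5.
£1606.2: truthful gives £362.7, deviation gives £0 → loss £362.7.
Maximum loss: £362.7.

£362.7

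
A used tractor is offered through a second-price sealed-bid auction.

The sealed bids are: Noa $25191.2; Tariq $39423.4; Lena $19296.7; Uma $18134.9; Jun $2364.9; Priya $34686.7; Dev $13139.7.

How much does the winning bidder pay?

$34686.7

Highest bid: Tariq at $39423.4, so Tariq wins.
Second-highest bid: Priya at $34686.7 — that is the price the winner pays.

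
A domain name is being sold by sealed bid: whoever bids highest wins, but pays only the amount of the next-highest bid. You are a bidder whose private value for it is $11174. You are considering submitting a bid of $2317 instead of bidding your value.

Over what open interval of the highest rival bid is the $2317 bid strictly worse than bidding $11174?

($2317, $11174)

If the competing bid is below $2317, both bids win at the same price — no difference.
If it is above $11174, both bids lose — no difference.
If it lies strictly between $2317 and $11174, bidding your value wins at a price below your value (positive payoff) while bidding $2317 loses (payoff 0).
So the deviation strictly hurts on the open interval ($2317, $11174).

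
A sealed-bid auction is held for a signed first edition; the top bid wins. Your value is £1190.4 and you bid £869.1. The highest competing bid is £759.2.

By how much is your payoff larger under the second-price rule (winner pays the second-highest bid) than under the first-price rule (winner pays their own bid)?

£109.9

You have the highest bid, so you win under either rule.
Second-price: pay £759.2 → payoff £431.2.
First-price: pay your own bid £869.1 → payoff £321.3.
Difference = £431.2 − (£321.3) = £109.9.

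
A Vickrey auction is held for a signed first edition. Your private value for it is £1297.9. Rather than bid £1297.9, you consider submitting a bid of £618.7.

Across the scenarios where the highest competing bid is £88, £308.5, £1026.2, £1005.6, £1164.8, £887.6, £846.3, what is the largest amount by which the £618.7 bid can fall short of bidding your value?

£88: same outcome either way → loss £0.
£308.5: same outcome either way → loss £0.
£1026.2: truthful gives £271.7, deviation gives £0 → loss £271.7.
£1005.6: truthful gives £292.3, deviation gives £0 → loss £292.3.
£1164.8: truthful gives £133.1, deviation gives £0 → loss £133.1.
£887.6: truthful gives £410.3, deviation gives £0 → loss £410.3.
£846.3: truthful gives £451.6, deviation gives £0 → loss £451.6.
Maximum loss: £451.6.

£451.6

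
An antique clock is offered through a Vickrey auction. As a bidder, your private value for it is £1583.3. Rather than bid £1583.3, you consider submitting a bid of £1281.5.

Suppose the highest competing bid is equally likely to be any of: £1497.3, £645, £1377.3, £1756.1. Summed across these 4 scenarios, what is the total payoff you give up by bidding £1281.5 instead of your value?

The deviation costs you only when the competing bid falls strictly between £1281.5 and £1583.3; elsewhere both bids give the same outcome.
£1497.3: truthful payoff £86, deviation payoff £0 → loss £86.
£645: outcomes coincide → loss £0.
£1377.3: truthful payoff £206, deviation payoff £0 → loss £206.
£1756.1: outcomes coincide → loss £0.
Total loss = £86 + £206 = £292.

£292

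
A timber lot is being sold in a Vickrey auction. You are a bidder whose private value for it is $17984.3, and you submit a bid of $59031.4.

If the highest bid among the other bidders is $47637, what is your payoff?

Your bid $59031.4 exceeds the highest competing bid $47637, so you win.
In a second-price auction the winner pays the second-highest bid, $47637.
Payoff = value − price = $17984.3 − $47637 = −$29652.7.

−$29652.7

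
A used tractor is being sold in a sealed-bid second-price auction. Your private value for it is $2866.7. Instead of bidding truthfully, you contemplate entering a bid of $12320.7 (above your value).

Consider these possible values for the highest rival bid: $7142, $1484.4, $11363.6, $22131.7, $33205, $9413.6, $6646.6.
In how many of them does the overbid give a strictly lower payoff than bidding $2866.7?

4

The deviation hurts exactly when the highest competing bid lies strictly between $2866.7 and $12320.7 — overbidding then wins at a price above your value.
$7142: inside the interval → strictly worse (loss $4275.3).
$1484.4: below both → same outcome either way.
$11363.6: inside the interval → strictly worse (loss $8496.9).
$22131.7: above both → same outcome either way.
$33205: above both → same outcome either way.
$9413.6: inside the interval → strictly worse (loss $6546.9).
$6646.6: inside the interval → strictly worse (loss $3779.9).
Count: 4.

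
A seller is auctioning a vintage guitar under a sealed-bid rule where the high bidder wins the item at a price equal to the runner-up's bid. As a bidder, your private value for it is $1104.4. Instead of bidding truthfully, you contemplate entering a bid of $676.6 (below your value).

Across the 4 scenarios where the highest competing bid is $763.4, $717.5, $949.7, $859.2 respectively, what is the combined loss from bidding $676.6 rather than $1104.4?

The deviation costs you only when the competing bid falls strictly between $676.6 and $1104.4; elsewhere both bids give the same outcome.
$763.4: truthful payoff $341, deviation payoff $0 → loss $341.
$717.5: truthful payoff $386.9, deviation payoff $0 → loss $386.9.
$949.7: truthful payoff $154.7, deviation payoff $0 → loss $154.7.
$859.2: truthful payoff $245.2, deviation payoff $0 → loss $245.2.
Total loss = $341 + $386.9 + $154.7 + $245.2 = $1127.8.

$1127.8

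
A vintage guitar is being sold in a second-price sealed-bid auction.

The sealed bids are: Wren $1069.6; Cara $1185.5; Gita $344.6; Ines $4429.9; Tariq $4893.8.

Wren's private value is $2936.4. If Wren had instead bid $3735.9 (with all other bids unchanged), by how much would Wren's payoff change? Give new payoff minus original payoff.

$0

The highest bid among the other bidders is $4893.8; Wren's bid doesn't change that.
Original bid $1069.6: Wren is not highest (top rival bid is $4893.8); payoff $0.
Alternative bid $3735.9: Wren is not highest (top rival bid is $4893.8); payoff $0.
Change in payoff = $0 − ($0) = $0.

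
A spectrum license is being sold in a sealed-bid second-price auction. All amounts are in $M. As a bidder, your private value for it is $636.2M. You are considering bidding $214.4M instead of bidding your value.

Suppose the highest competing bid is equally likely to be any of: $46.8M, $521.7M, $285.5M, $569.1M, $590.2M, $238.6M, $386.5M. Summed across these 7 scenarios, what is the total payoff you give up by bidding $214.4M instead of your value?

$1225.6M

The deviation costs you only when the competing bid falls strictly between $214.4M and $636.2M; elsewhere both bids give the same outcome.
$46.8M: outcomes coincide → loss $0M.
$521.7M: truthful payoff $114.5M, deviation payoff $0M → loss $114.5M.
$285.5M: truthful payoff $350.7M, deviation payoff $0M → loss $350.7M.
$569.1M: truthful payoff $67.1M, deviation payoff $0M → loss $67.1M.
$590.2M: truthful payoff $46M, deviation payoff $0M → loss $46M.
$238.6M: truthful payoff $397.6M, deviation payoff $0M → loss $397.6M.
$386.5M: truthful payoff $249.7M, deviation payoff $0M → loss $249.7M.
Total loss = $114.5M + $350.7M + $67.1M + $46M + $397.6M + $249.7M = $1225.6M.
In a second-price auction your bid sets only whether you win, not what you pay, so bidding your true value is weakly dominant.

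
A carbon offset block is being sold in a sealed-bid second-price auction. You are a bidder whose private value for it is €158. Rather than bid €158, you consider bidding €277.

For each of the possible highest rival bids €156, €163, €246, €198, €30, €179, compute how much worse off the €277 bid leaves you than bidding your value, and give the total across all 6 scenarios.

The deviation costs you only when the competing bid falls strictly between €158 and €277; elsewhere both bids give the same outcome.
€156: outcomes coincide → loss €0.
€163: truthful payoff €0, deviation payoff −€5 → loss €5.
€246: truthful payoff €0, deviation payoff −€88 → loss €88.
€198: truthful payoff €0, deviation payoff −€40 → loss €40.
€30: outcomes coincide → loss €0.
€179: truthful payoff €0, deviation payoff −€21 → loss €21.
Total loss = €5 + €88 + €40 + €21 = €154.

€154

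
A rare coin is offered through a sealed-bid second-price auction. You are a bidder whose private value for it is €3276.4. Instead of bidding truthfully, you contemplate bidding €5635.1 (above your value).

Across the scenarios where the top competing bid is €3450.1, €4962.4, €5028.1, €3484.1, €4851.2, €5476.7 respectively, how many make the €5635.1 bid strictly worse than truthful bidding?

The deviation hurts exactly when the highest competing bid lies strictly between €3276.4 and €5635.1 — overbidding then wins at a price above your value.
€3450.1: inside the interval → strictly worse (loss €173.7).
€4962.4: inside the interval → strictly worse (loss €1686).
€5028.1: inside the interval → strictly worse (loss €1751.7).
€3484.1: inside the interval → strictly worse (loss €207.7).
€4851.2: inside the interval → strictly worse (loss €1574.8).
€5476.7: inside the interval → strictly worse (loss €2200.3).
Count: 6.

6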